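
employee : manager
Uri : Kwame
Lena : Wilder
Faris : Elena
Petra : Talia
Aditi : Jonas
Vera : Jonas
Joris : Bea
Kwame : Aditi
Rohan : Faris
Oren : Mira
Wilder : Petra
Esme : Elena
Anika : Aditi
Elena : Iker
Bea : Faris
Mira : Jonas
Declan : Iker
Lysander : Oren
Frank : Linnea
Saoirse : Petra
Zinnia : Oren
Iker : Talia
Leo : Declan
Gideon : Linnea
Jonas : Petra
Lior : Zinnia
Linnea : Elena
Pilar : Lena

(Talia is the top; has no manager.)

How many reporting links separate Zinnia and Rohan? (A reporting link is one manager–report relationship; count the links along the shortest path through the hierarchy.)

9

Zinnia is 5 levels below Talia, and Rohan is 4 levels below Talia (their lowest common manager). The shortest path runs up from Zinnia to Talia and back down to Rohan: 5 + 4 = 9 links.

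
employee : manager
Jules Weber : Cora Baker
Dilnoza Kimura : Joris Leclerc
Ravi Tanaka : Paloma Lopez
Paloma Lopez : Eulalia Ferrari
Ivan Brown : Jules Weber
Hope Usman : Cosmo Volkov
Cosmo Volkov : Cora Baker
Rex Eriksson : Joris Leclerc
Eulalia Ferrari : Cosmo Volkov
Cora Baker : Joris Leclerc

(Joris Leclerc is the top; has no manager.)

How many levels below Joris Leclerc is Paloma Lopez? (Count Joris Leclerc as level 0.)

Chain from Paloma Lopez up to Joris Leclerc: Paloma Lopez → Eulalia Ferrari → Cosmo Volkov → Cora Baker → Joris Leclerc. That is 4 steps up, so Paloma Lopez is 4 levels below Joris Leclerc.

4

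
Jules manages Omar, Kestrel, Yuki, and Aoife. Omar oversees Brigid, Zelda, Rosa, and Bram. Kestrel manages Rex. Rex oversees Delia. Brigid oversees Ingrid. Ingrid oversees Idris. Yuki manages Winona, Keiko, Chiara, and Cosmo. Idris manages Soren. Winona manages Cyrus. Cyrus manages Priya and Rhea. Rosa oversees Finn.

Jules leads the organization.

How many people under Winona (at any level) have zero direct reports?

2

The people in Winona's organization with no one reporting to them are Rhea, Priya. That is 2.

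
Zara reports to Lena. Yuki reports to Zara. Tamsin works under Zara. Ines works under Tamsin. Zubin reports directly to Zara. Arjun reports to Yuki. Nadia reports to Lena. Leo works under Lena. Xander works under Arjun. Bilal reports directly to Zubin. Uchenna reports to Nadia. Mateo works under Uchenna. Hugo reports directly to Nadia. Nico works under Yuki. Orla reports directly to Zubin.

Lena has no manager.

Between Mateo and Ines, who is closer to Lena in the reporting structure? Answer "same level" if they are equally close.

same level

Both Mateo and Ines are 3 levels below Lena.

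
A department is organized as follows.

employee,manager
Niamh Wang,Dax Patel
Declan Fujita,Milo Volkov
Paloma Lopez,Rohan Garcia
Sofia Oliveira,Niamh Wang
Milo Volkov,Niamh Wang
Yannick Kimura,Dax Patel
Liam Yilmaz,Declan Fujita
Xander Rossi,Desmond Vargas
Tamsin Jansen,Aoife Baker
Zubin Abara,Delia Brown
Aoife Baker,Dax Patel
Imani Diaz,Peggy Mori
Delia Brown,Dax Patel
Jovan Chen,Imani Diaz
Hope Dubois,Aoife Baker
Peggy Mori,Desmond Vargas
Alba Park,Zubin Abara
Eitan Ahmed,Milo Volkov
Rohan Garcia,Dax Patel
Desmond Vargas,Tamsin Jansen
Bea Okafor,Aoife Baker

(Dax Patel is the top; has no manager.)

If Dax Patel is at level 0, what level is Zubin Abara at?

2

Chain from Zubin Abara up to Dax Patel: Zubin Abara → Delia Brown → Dax Patel. That is 2 steps up, so Zubin Abara is 2 levels below Dax Patel.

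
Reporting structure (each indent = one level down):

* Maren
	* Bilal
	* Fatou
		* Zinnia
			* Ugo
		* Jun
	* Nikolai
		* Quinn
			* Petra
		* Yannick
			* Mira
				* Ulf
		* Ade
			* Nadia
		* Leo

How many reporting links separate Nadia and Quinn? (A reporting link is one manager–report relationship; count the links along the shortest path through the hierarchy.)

3

Nadia is 2 levels below Nikolai, and Quinn is 1 level below Nikolai (their lowest common manager). The shortest path runs up from Nadia to Nikolai and back down to Quinn: 2 + 1 = 3 links.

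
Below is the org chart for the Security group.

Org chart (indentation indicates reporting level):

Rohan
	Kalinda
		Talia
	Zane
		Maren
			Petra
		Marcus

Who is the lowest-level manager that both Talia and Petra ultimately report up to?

Rohan

Talia's chain of managers is Kalinda, Rohan. Petra's chain of managers is Maren, Zane, Rohan. The first manager that appears in both chains is Rohan.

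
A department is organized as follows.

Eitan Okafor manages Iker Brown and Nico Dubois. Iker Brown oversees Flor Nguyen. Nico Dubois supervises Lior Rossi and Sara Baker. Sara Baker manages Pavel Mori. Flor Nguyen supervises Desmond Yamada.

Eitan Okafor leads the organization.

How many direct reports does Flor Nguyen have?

1

Flor Nguyen directly manages Desmond Yamada. That is 1 direct report.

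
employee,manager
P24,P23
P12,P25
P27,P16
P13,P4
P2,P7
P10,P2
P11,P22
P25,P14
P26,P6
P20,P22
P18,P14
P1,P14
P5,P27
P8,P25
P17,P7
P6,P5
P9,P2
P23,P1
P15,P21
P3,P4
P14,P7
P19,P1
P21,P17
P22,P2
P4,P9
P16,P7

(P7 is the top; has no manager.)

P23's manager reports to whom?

P23 reports to P1, and P1 reports to P14. So P23's skip-level manager is P14.

P14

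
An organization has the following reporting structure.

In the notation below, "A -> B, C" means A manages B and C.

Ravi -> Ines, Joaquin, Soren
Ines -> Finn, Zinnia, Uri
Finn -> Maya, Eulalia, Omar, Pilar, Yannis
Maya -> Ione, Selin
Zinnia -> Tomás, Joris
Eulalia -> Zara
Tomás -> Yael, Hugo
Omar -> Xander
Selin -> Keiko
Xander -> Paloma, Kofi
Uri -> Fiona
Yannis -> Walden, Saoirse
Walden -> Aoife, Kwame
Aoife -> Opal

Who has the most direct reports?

Direct-report counts: Ravi has 3; Ines has 3; Uri has 1; Zinnia has 2; Tomás has 2; Finn has 5; Yannis has 2; Walden has 2; Aoife has 1; Omar has 1; Xander has 2; Eulalia has 1; Maya has 2; Selin has 1. The largest is 5, held by Finn.

Finn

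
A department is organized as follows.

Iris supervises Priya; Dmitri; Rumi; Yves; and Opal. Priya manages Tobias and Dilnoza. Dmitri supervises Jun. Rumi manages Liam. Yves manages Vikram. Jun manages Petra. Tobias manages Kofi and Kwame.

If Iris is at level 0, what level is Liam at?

Chain from Liam up to Iris: Liam → Rumi → Iris. That is 2 steps up, so Liam is 2 levels below Iris.

2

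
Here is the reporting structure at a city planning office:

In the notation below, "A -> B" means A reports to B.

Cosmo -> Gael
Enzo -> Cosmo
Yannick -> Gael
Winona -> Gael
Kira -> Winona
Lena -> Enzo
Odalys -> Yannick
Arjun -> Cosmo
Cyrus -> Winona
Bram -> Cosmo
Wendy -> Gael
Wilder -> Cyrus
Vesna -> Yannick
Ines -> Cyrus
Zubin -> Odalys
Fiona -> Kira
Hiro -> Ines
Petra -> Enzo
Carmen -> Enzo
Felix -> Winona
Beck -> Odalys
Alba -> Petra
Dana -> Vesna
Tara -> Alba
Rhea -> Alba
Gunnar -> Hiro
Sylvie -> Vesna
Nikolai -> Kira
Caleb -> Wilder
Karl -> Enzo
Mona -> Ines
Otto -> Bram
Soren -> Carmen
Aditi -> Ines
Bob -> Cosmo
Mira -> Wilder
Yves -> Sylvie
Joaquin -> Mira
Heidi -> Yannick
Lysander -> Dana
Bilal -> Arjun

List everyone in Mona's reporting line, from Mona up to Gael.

Mona -> Ines -> Cyrus -> Winona -> Gael

Mona reports to Ines. Ines reports to Cyrus. Cyrus reports to Winona. Winona reports to Gael. Gael is at the top.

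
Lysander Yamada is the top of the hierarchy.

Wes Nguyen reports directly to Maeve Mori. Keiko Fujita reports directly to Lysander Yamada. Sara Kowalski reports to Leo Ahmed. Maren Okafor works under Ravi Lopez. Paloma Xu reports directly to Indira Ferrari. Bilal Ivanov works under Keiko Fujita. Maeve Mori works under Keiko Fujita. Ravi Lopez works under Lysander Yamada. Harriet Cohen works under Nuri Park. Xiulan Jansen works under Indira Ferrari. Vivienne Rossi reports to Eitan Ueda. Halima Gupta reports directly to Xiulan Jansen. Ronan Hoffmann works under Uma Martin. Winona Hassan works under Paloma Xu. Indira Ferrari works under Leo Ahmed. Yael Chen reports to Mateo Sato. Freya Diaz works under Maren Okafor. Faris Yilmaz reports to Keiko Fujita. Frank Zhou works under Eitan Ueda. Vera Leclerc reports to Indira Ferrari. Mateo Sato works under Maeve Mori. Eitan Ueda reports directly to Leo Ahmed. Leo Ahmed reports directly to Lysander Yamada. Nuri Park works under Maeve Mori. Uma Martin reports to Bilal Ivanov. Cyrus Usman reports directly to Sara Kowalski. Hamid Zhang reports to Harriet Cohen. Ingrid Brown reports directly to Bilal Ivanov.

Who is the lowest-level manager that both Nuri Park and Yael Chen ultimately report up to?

Maeve Mori

Nuri Park's chain of managers is Maeve Mori, Keiko Fujita, Lysander Yamada. Yael Chen's chain of managers is Mateo Sato, Maeve Mori, Keiko Fujita, Lysander Yamada. The first manager that appears in both chains is Maeve Mori.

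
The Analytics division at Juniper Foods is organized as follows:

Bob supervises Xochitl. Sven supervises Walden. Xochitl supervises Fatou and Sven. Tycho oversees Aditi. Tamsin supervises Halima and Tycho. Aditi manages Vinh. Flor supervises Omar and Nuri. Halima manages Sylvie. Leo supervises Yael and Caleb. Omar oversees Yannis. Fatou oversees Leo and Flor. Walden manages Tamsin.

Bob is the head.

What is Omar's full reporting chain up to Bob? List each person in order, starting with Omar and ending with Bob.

Omar reports to Flor. Flor reports to Fatou. Fatou reports to Xochitl. Xochitl reports to Bob. Bob is at the top.

Omar -> Flor -> Fatou -> Xochitl -> Bob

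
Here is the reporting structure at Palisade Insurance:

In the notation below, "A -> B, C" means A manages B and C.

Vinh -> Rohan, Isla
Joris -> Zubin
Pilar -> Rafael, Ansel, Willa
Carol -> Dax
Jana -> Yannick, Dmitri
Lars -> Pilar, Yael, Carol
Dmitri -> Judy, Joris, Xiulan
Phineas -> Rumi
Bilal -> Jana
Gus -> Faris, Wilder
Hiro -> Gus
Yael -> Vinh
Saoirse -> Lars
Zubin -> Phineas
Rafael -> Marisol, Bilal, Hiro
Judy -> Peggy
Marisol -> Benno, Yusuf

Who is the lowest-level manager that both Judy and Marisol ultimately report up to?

Rafael

Judy's chain of managers is Dmitri, Jana, Bilal, Rafael, Pilar, Lars, Saoirse. Marisol's chain of managers is Rafael, Pilar, Lars, Saoirse. The first manager that appears in both chains is Rafael.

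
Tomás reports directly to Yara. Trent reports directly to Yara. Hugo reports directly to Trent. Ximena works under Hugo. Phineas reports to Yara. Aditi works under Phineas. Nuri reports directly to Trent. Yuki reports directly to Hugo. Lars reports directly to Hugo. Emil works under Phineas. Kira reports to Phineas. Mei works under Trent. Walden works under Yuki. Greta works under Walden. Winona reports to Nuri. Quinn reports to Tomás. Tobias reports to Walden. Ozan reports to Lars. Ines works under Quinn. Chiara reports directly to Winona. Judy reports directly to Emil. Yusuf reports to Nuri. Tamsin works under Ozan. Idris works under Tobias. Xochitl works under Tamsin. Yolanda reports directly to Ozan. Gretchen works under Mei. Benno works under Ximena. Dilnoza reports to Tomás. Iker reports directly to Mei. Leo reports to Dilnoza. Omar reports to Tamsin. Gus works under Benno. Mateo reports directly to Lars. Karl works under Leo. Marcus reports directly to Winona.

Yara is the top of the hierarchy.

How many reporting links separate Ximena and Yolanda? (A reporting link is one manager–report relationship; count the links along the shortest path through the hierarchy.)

4

Ximena is 1 level below Hugo, and Yolanda is 3 levels below Hugo (their lowest common manager). The shortest path runs up from Ximena to Hugo and back down to Yolanda: 1 + 3 = 4 links.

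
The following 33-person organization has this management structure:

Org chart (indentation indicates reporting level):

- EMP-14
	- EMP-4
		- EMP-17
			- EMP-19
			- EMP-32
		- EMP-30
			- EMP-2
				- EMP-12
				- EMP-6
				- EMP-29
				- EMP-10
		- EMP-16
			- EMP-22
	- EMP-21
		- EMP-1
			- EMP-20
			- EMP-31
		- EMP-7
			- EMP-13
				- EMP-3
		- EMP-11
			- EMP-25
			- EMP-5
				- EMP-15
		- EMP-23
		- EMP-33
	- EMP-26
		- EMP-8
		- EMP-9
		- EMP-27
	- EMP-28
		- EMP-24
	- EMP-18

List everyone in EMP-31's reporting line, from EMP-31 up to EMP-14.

EMP-31 reports to EMP-1. EMP-1 reports to EMP-21. EMP-21 reports to EMP-14. EMP-14 is at the top.

EMP-31 -> EMP-1 -> EMP-21 -> EMP-14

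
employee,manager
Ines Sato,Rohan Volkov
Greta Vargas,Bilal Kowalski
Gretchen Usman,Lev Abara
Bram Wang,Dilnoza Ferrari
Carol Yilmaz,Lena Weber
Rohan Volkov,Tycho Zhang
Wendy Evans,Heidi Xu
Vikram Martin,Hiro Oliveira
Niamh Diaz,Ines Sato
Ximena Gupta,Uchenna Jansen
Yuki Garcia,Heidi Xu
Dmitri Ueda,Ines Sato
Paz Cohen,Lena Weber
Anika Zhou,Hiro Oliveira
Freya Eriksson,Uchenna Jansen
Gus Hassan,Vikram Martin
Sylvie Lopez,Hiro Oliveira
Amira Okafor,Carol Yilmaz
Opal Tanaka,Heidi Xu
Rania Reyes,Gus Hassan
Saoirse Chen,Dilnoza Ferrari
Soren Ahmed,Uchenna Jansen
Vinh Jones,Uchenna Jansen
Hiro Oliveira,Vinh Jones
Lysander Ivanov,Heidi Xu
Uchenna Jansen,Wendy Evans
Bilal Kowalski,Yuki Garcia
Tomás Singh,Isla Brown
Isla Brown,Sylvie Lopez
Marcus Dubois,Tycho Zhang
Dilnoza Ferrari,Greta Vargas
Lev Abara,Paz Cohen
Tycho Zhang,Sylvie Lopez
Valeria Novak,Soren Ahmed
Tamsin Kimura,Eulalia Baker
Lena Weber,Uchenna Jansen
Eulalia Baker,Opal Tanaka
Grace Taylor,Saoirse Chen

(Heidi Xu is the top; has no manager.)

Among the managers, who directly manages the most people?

Uchenna Jansen

Direct-report counts: Heidi Xu has 4; Opal Tanaka has 1; Eulalia Baker has 1; Wendy Evans has 1; Uchenna Jansen has 5; Soren Ahmed has 1; Lena Weber has 2; Paz Cohen has 1; Lev Abara has 1; Carol Yilmaz has 1; Vinh Jones has 1; Hiro Oliveira has 3; Vikram Martin has 1; Gus Hassan has 1; Sylvie Lopez has 2; Isla Brown has 1; Tycho Zhang has 2; Rohan Volkov has 1; Ines Sato has 2; Yuki Garcia has 1; Bilal Kowalski has 1; Greta Vargas has 1; Dilnoza Ferrari has 2; Saoirse Chen has 1. The largest is 5, held by Uchenna Jansen.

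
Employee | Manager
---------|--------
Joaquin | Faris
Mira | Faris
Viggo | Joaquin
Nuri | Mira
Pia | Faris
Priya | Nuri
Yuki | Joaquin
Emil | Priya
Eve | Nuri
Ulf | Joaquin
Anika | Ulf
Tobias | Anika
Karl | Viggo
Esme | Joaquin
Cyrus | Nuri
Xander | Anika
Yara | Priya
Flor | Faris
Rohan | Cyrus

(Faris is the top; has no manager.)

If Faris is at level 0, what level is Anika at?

Chain from Anika up to Faris: Anika → Ulf → Joaquin → Faris. That is 3 steps up, so Anika is 3 levels below Faris.

3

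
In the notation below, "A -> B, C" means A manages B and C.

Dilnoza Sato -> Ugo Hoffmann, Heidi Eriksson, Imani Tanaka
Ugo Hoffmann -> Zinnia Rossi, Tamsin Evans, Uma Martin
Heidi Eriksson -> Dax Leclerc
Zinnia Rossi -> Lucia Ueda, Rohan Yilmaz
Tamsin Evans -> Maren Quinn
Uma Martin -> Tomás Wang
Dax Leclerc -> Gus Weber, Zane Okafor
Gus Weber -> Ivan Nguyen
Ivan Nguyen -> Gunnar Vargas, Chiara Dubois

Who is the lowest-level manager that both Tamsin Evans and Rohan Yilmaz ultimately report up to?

Ugo Hoffmann

Tamsin Evans's chain of managers is Ugo Hoffmann, Dilnoza Sato. Rohan Yilmaz's chain of managers is Zinnia Rossi, Ugo Hoffmann, Dilnoza Sato. The first manager that appears in both chains is Ugo Hoffmann.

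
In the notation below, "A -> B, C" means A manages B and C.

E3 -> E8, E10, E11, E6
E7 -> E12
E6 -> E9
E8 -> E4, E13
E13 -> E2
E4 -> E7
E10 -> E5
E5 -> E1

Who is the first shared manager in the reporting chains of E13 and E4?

E8

E13's chain of managers is E8, E3. E4's chain of managers is E8, E3. The first manager that appears in both chains is E8.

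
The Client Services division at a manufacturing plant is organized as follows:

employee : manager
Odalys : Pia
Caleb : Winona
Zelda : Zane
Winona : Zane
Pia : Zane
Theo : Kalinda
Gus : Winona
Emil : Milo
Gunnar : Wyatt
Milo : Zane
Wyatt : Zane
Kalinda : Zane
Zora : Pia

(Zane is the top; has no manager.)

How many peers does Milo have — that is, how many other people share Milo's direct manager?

5

Milo reports to Zane. Zane's other direct reports are Winona, Kalinda, Wyatt, Zelda, Pia — 5 peers.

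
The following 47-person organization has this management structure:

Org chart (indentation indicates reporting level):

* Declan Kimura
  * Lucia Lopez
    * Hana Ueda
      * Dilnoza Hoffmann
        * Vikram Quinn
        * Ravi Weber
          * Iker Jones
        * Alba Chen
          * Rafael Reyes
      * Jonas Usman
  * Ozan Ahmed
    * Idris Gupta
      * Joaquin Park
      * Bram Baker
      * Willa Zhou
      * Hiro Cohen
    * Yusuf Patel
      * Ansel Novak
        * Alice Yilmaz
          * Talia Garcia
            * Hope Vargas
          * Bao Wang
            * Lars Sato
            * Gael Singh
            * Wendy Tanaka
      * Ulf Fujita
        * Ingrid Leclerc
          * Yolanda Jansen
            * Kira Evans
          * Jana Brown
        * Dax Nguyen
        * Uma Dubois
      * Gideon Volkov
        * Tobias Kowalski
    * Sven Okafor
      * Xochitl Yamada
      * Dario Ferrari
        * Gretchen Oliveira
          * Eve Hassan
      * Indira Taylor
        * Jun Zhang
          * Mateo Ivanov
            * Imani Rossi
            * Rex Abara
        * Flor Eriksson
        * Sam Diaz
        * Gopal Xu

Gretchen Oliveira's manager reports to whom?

Sven Okafor

Gretchen Oliveira reports to Dario Ferrari, and Dario Ferrari reports to Sven Okafor. So Gretchen Oliveira's skip-level manager is Sven Okafor.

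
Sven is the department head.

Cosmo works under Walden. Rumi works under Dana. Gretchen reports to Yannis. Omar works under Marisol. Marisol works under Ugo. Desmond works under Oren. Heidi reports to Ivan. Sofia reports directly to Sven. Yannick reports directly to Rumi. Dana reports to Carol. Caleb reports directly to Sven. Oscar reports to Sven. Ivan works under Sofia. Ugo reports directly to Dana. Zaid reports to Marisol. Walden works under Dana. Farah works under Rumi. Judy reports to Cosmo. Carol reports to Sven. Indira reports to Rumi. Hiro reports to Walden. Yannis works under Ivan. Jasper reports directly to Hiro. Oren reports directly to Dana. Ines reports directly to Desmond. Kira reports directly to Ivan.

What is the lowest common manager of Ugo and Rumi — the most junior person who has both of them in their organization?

Ugo's chain of managers is Dana, Carol, Sven. Rumi's chain of managers is Dana, Carol, Sven. The first manager that appears in both chains is Dana.

Dana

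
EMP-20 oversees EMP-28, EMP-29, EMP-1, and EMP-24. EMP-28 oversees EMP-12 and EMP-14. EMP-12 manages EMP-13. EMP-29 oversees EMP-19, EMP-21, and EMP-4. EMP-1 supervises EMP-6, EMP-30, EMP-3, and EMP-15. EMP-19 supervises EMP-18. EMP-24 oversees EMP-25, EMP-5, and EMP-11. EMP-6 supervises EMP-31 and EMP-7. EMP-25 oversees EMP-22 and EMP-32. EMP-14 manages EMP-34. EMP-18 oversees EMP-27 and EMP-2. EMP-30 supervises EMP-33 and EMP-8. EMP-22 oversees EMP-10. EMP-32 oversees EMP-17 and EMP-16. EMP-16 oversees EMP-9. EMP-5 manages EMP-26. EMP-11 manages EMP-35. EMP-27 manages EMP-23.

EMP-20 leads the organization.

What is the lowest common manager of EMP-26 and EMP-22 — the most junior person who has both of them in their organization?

EMP-24

EMP-26's chain of managers is EMP-5, EMP-24, EMP-20. EMP-22's chain of managers is EMP-25, EMP-24, EMP-20. The first manager that appears in both chains is EMP-24.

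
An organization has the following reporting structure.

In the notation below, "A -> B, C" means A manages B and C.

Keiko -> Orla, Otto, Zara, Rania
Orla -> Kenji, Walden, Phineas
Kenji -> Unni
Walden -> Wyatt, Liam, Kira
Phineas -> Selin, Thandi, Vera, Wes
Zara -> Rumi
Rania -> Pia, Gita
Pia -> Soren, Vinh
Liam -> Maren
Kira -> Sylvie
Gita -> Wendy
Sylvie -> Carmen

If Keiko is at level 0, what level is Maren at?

Chain from Maren up to Keiko: Maren → Liam → Walden → Orla → Keiko. That is 4 steps up, so Maren is 4 levels below Keiko.

4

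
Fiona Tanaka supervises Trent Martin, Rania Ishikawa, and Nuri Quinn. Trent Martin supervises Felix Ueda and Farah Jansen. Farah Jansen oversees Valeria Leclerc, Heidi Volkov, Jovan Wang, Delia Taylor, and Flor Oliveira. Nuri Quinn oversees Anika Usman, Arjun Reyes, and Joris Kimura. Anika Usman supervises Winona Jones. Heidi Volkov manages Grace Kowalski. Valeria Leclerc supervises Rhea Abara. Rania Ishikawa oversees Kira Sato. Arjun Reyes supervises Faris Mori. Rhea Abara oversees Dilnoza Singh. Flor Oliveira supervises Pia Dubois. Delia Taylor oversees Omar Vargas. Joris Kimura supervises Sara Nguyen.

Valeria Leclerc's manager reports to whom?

Trent Martin

Valeria Leclerc reports to Farah Jansen, and Farah Jansen reports to Trent Martin. So Valeria Leclerc's skip-level manager is Trent Martin.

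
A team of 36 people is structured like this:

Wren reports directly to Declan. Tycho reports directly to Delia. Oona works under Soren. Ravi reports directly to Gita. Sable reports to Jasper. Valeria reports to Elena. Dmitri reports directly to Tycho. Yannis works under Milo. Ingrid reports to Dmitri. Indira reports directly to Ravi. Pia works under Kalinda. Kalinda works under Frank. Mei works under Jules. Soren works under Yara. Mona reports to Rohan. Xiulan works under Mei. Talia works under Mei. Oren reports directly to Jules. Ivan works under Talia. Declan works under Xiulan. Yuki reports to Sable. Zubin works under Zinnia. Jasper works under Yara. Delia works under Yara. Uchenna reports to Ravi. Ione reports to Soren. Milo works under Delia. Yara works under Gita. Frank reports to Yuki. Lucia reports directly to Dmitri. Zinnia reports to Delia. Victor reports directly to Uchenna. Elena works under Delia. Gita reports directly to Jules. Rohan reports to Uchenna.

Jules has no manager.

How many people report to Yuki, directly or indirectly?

Yuki directly manages Frank. Under Frank: Kalinda, Pia (2). That's 3 in total.

3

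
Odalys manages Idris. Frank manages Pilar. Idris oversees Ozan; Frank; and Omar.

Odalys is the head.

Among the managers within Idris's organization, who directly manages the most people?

Direct-report counts within Idris's organization: Idris has 3; Frank has 1. The largest is 3, held by Idris.

Idris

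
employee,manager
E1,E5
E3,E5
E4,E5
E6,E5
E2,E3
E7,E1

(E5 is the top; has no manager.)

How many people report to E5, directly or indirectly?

6

E5 directly manages E1, E3, E4, E6. Under E1: E7 (1). Under E3: E2 (1). E4 has no reports. E6 has no reports. So E5's organization is 4 direct reports plus everyone under them: 2 + 2 + 1 + 1 = 6.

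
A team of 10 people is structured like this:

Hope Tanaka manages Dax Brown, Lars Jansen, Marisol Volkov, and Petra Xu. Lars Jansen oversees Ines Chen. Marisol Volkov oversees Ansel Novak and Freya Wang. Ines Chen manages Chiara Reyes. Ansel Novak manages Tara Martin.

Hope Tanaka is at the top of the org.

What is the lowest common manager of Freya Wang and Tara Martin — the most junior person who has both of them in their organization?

Freya Wang's chain of managers is Marisol Volkov, Hope Tanaka. Tara Martin's chain of managers is Ansel Novak, Marisol Volkov, Hope Tanaka. The first manager that appears in both chains is Marisol Volkov.

Marisol Volkov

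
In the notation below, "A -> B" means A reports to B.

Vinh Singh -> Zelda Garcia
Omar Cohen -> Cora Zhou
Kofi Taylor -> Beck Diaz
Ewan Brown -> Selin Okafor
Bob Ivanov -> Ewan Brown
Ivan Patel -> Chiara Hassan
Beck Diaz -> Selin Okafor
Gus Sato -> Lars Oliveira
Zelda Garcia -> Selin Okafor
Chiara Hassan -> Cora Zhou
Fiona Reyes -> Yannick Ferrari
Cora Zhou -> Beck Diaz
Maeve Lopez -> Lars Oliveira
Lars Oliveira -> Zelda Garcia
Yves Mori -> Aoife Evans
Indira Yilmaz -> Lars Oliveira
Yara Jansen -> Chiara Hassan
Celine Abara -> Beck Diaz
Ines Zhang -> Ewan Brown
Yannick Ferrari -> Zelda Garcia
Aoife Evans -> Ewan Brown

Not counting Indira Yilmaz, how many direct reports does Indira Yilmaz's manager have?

Indira Yilmaz reports to Lars Oliveira. Lars Oliveira's other direct reports are Gus Sato, Maeve Lopez — 2 peers.

2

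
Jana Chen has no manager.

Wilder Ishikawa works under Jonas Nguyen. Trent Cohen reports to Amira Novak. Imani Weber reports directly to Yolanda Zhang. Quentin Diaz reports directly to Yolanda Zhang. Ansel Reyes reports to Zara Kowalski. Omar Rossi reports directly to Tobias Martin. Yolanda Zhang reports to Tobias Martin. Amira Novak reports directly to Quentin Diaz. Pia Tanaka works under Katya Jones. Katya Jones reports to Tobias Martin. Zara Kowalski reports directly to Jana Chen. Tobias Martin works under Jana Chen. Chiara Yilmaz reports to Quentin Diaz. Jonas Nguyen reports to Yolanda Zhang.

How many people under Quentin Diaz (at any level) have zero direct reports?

The people in Quentin Diaz's organization with no one reporting to them are Chiara Yilmaz, Trent Cohen. That is 2.

2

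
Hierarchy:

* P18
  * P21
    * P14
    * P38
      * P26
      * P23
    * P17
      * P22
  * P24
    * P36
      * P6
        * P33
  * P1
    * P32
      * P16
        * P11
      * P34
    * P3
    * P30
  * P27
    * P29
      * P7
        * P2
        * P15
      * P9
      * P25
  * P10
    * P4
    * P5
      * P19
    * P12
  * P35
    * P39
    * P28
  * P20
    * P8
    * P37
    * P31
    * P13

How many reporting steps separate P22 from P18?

3

Chain from P22 up to P18: P22 → P17 → P21 → P18. That is 3 steps up, so P22 is 3 levels below P18.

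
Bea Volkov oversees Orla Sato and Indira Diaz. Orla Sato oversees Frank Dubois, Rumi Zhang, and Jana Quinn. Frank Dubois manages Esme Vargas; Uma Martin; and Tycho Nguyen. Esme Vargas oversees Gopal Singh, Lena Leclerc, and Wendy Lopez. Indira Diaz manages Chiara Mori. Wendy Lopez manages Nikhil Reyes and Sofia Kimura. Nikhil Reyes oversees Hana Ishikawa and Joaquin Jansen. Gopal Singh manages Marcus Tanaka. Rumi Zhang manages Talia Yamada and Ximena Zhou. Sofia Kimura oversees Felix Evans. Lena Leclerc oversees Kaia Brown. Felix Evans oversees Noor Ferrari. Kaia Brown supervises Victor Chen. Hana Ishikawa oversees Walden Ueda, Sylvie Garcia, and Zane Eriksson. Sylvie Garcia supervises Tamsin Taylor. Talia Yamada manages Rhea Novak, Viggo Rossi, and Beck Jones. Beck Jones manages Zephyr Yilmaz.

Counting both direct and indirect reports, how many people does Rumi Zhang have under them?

Rumi Zhang directly manages Talia Yamada, Ximena Zhou. Under Talia Yamada: Rhea Novak, Beck Jones, Zephyr Yilmaz, Viggo Rossi (4). Ximena Zhou has no reports. So Rumi Zhang's organization is 2 direct reports plus everyone under them: 5 + 1 = 6.

6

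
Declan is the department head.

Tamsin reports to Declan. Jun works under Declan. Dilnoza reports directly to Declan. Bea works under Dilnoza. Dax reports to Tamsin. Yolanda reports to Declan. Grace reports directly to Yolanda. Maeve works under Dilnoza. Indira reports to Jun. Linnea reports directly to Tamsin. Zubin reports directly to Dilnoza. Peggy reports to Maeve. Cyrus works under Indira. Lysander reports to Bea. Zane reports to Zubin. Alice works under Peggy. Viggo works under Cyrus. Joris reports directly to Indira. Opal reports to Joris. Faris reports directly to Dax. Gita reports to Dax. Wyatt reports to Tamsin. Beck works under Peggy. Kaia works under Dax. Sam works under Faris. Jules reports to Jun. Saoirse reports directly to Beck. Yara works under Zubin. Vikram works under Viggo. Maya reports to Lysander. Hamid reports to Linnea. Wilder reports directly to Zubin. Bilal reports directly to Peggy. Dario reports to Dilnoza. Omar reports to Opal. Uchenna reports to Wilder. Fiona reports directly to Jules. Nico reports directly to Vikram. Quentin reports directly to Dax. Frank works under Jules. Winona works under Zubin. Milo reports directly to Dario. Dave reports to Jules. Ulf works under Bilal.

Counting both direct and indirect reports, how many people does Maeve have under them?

6

Maeve directly manages Peggy. Under Peggy: Bilal, Ulf, Beck, Saoirse, Alice (5). That's 6 in total.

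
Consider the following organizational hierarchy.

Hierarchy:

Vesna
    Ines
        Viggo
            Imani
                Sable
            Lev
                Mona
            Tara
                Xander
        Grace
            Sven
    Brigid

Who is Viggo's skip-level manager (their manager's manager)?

Viggo reports to Ines, and Ines reports to Vesna. So Viggo's skip-level manager is Vesna.

Vesna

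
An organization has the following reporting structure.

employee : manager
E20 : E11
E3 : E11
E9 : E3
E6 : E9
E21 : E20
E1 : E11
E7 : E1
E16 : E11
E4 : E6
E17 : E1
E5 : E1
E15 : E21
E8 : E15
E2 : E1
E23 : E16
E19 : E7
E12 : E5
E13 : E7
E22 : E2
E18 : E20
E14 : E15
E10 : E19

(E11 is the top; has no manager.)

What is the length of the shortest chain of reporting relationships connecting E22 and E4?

E22 is 3 levels below E11, and E4 is 4 levels below E11 (their lowest common manager). The shortest path runs up from E22 to E11 and back down to E4: 3 + 4 = 7 links.

7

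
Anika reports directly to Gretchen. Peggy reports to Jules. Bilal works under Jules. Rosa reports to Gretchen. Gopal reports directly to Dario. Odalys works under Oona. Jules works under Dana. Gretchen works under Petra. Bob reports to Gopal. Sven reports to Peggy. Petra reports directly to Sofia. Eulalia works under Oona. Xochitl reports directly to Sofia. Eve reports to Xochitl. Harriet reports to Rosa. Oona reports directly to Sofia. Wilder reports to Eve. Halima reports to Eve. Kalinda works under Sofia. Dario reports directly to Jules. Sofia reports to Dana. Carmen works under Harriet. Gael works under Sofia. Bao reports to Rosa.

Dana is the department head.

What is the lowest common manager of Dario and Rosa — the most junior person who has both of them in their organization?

Dana

Dario's chain of managers is Jules, Dana. Rosa's chain of managers is Gretchen, Petra, Sofia, Dana. The first manager that appears in both chains is Dana.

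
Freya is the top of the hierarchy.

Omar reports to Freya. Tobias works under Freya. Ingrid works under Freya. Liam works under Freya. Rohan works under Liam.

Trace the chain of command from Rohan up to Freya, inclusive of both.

Rohan reports to Liam. Liam reports to Freya. Freya is at the top.

Rohan -> Liam -> Freya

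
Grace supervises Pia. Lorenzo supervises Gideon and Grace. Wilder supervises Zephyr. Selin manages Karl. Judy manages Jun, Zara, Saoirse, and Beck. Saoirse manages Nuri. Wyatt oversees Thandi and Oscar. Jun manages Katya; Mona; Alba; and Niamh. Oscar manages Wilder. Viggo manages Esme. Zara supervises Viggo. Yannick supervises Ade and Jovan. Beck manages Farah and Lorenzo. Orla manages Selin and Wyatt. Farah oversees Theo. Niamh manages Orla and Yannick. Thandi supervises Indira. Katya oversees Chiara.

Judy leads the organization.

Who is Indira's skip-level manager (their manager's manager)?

Indira reports to Thandi, and Thandi reports to Wyatt. So Indira's skip-level manager is Wyatt.

Wyatt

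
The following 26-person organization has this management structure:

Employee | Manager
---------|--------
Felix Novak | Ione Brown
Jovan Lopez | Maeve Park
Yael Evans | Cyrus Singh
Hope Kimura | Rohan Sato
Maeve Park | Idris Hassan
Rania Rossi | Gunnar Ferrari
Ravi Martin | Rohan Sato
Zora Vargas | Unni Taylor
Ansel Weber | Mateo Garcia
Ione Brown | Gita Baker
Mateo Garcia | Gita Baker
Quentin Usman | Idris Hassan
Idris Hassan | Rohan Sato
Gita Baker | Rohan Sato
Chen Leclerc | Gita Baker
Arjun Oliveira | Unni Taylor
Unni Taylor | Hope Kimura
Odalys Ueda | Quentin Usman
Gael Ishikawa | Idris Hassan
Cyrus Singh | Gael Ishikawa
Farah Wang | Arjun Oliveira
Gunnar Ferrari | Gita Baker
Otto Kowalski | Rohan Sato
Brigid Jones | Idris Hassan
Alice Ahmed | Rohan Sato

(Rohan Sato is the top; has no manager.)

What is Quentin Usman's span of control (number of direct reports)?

1

Quentin Usman directly manages Odalys Ueda. That is 1 direct report.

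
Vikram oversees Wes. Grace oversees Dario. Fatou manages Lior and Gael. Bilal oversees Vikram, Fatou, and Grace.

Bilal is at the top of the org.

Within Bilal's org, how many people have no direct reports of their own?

4

The people in Bilal's organization with no one reporting to them are Gael, Lior, Wes, Dario. That is 4.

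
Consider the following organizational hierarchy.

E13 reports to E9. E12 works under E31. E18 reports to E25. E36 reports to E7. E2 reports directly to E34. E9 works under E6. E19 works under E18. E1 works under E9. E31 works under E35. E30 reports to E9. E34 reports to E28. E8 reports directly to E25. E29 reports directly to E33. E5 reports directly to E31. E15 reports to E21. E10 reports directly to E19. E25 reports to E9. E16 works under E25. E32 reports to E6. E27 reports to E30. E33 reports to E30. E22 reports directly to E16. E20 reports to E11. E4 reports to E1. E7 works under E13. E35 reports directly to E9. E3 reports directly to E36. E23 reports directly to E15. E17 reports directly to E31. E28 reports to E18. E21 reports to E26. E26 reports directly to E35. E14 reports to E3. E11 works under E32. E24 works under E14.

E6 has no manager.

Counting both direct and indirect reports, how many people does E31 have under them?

E31 directly manages E17, E5, E12. E17 has no reports. E5 has no reports. E12 has no reports. So E31's organization is 3 direct reports plus everyone under them: 1 + 1 + 1 = 3.

3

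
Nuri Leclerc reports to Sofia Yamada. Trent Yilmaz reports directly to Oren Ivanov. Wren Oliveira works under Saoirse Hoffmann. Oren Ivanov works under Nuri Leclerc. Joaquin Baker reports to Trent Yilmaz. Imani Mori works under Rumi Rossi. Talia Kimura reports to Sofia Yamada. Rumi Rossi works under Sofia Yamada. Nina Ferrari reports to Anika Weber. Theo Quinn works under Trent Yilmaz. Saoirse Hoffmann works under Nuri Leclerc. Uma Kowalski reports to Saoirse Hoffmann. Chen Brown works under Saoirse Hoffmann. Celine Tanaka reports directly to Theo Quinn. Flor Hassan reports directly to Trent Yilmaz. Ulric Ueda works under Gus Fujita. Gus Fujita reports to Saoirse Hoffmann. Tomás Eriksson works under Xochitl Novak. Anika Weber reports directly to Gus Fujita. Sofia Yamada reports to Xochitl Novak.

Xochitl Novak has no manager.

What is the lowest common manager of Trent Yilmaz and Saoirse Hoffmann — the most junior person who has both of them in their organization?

Nuri Leclerc

Trent Yilmaz's chain of managers is Oren Ivanov, Nuri Leclerc, Sofia Yamada, Xochitl Novak. Saoirse Hoffmann's chain of managers is Nuri Leclerc, Sofia Yamada, Xochitl Novak. The first manager that appears in both chains is Nuri Leclerc.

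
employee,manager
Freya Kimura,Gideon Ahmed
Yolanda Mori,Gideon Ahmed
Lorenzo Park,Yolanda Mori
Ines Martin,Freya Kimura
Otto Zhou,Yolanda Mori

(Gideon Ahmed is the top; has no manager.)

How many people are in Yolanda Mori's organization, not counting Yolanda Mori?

Yolanda Mori directly manages Lorenzo Park, Otto Zhou. Lorenzo Park has no reports. Otto Zhou has no reports. So Yolanda Mori's organization is 2 direct reports plus everyone under them: 1 + 1 = 2.

2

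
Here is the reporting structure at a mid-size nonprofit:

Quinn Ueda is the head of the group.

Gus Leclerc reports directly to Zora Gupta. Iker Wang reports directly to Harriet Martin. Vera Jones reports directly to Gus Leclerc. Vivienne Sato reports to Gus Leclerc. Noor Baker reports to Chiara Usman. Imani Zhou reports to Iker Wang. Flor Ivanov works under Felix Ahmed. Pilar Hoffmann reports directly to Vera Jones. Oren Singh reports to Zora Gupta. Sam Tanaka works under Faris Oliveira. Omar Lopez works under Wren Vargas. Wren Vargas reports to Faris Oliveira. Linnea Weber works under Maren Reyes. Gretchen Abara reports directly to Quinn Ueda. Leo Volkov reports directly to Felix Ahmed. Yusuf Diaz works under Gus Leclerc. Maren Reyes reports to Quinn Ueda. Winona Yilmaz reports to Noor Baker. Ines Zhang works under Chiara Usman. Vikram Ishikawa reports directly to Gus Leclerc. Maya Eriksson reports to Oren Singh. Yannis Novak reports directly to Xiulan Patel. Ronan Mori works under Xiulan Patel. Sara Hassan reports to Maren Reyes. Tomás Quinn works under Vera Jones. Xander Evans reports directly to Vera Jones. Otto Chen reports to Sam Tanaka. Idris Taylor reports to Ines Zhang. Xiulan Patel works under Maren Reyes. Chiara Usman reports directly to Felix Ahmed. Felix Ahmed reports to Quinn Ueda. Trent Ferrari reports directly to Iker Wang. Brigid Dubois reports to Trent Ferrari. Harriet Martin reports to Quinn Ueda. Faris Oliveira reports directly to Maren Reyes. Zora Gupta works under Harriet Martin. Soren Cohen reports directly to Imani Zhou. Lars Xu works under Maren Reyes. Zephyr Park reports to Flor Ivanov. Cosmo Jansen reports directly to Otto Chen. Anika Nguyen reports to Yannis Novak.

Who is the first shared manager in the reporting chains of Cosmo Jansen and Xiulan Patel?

Cosmo Jansen's chain of managers is Otto Chen, Sam Tanaka, Faris Oliveira, Maren Reyes, Quinn Ueda. Xiulan Patel's chain of managers is Maren Reyes, Quinn Ueda. The first manager that appears in both chains is Maren Reyes.

Maren Reyes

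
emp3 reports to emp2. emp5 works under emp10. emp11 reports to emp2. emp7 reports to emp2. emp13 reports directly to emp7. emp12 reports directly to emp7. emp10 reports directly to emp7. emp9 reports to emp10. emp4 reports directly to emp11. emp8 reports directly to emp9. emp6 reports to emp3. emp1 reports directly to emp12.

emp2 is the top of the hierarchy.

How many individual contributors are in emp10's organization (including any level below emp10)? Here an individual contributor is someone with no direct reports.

The people in emp10's organization with no one reporting to them are emp5, emp8. That is 2.

2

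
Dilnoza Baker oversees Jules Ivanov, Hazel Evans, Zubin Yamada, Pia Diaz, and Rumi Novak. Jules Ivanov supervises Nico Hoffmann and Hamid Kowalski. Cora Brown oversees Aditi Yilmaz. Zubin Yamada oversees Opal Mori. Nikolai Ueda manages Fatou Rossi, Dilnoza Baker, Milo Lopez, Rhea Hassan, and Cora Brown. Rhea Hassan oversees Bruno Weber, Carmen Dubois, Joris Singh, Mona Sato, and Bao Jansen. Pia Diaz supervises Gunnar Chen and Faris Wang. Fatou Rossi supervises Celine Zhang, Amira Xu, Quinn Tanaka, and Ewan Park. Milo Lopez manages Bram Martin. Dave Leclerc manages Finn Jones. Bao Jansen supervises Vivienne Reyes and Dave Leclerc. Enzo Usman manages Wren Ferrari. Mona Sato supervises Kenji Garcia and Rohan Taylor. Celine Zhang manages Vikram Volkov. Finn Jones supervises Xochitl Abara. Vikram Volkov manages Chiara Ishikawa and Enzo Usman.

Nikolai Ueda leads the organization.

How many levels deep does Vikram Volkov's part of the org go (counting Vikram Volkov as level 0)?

2

The longest chain under Vikram Volkov runs Vikram Volkov → Enzo Usman → Wren Ferrari, which is 2 levels below Vikram Volkov.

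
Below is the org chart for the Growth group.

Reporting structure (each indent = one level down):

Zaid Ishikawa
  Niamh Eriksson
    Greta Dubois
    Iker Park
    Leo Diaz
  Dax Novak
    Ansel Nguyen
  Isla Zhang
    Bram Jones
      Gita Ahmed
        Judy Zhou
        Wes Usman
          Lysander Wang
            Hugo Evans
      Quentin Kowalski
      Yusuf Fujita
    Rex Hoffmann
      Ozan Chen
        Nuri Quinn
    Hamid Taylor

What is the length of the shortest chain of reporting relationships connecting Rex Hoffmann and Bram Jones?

2

Rex Hoffmann is 1 level below Isla Zhang, and Bram Jones is 1 level below Isla Zhang (their lowest common manager). The shortest path runs up from Rex Hoffmann to Isla Zhang and back down to Bram Jones: 1 + 1 = 2 links.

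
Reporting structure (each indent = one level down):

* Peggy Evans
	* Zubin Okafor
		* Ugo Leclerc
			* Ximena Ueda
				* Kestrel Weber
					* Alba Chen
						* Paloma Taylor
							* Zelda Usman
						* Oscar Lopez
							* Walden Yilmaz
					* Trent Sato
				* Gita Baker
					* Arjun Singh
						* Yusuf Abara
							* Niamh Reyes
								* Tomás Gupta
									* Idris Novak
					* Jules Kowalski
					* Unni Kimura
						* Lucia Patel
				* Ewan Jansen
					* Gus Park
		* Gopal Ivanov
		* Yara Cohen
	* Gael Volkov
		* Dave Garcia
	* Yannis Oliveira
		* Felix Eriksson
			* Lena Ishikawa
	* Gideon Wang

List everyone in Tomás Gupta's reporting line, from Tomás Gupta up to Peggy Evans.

Tomás Gupta -> Niamh Reyes -> Yusuf Abara -> Arjun Singh -> Gita Baker -> Ximena Ueda -> Ugo Leclerc -> Zubin Okafor -> Peggy Evans

Tomás Gupta reports to Niamh Reyes. Niamh Reyes reports to Yusuf Abara. Yusuf Abara reports to Arjun Singh. Arjun Singh reports to Gita Baker. Gita Baker reports to Ximena Ueda. Ximena Ueda reports to Ugo Leclerc. Ugo Leclerc reports to Zubin Okafor. Zubin Okafor reports to Peggy Evans. Peggy Evans is at the top.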